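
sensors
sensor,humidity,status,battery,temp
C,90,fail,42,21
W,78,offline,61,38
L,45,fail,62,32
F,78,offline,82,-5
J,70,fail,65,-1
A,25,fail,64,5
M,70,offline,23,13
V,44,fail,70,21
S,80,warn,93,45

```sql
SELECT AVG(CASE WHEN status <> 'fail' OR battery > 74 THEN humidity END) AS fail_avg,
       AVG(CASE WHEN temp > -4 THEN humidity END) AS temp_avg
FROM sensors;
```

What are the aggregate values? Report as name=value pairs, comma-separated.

[fail_avg: status <> 'fail' OR battery > 74]
sensor=C: ✗
sensor=W: ✓ → 78
sensor=L: ✗
sensor=F: ✓ → 78
sensor=J: ✗
sensor=A: ✗
sensor=M: ✓ → 70
sensor=V: ✗
sensor=S: ✓ → 80
fail_avg = (78 + 78 + 70 + 80) / 4 = 76.5
—
[temp_avg: temp > -4]
sensor=C: ✓ → 90
sensor=W: ✓ → 78
sensor=L: ✓ → 45
sensor=F: ✗
sensor=J: ✓ → 70
sensor=A: ✓ → 25
sensor=M: ✓ → 70
sensor=V: ✓ → 44
sensor=S: ✓ → 80
temp_avg = (90 + 78 + 45 + 70 + 25 + 70 + 44 + 80) / 8 = 62.75

fail_avg=76.5, temp_avg=62.75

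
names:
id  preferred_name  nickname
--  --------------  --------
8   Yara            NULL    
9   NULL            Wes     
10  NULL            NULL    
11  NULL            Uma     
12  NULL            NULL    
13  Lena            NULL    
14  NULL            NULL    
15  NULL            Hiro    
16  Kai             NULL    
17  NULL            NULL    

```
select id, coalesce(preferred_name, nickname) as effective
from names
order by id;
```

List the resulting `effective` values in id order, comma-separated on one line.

Yara, Wes, NULL, Uma, NULL, Lena, NULL, Hiro, Kai, NULL

id=8: preferred_name=Yara → Yara
id=9: preferred_name=NULL, nickname=Wes → Wes
id=10: preferred_name=NULL, nickname=NULL (all NULL) → NULL
id=11: preferred_name=NULL, nickname=Uma → Uma
id=12: preferred_name=NULL, nickname=NULL (all NULL) → NULL
id=13: preferred_name=Lena → Lena
id=14: preferred_name=NULL, nickname=NULL (all NULL) → NULL
id=15: preferred_name=NULL, nickname=Hiro → Hiro
id=16: preferred_name=Kai → Kai
id=17: preferred_name=NULL, nickname=NULL (all NULL) → NULL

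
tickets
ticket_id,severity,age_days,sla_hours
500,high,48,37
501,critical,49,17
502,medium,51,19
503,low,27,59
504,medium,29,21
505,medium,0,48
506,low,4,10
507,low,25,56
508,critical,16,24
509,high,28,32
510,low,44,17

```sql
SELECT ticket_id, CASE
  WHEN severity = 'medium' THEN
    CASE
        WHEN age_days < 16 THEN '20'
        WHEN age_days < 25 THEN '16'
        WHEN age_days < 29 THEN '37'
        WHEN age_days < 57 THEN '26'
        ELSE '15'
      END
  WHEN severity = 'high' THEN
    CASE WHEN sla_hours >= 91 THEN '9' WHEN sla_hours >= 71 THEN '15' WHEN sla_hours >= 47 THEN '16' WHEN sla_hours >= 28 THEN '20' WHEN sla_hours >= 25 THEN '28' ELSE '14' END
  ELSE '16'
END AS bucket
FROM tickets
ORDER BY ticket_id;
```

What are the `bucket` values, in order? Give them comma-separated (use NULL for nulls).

ticket_id=500: severity='high' → inner[sla_hours >= 28] → 20
ticket_id=501: severity='critical' → outer ELSE → 16
ticket_id=502: severity='medium' → inner[age_days < 57] → 26
ticket_id=503: severity='low' → outer ELSE → 16
ticket_id=504: severity='medium' → inner[age_days < 57] → 26
ticket_id=505: severity='medium' → inner[age_days < 16] → 20
ticket_id=506: severity='low' → outer ELSE → 16
ticket_id=507: severity='low' → outer ELSE → 16
ticket_id=508: severity='critical' → outer ELSE → 16
ticket_id=509: severity='high' → inner[sla_hours >= 28] → 20
ticket_id=510: severity='low' → outer ELSE → 16

20, 16, 26, 16, 26, 20, 16, 16, 16, 20, 16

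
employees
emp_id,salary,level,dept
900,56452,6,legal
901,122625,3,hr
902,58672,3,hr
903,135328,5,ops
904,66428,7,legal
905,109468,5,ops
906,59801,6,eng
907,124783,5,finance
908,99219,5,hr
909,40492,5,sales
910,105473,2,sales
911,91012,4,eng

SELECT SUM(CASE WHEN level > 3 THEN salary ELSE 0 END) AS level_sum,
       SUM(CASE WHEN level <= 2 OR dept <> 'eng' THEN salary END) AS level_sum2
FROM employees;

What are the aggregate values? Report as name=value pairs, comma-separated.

level_sum=782983, level_sum2=918940

[level_sum: level > 3]
emp_id=900: ✓ → 56452
emp_id=901: ✗
emp_id=902: ✗
emp_id=903: ✓ → 135328
emp_id=904: ✓ → 66428
emp_id=905: ✓ → 109468
emp_id=906: ✓ → 59801
emp_id=907: ✓ → 124783
emp_id=908: ✓ → 99219
emp_id=909: ✓ → 40492
emp_id=910: ✗
emp_id=911: ✓ → 91012
level_sum = 56452 + 135328 + 66428 + 109468 + 59801 + 124783 + 99219 + 40492 + 91012 = 782983
—
[level_sum2: level <= 2 OR dept <> 'eng']
emp_id=900: ✓ → 56452
emp_id=901: ✓ → 122625
emp_id=902: ✓ → 58672
emp_id=903: ✓ → 135328
emp_id=904: ✓ → 66428
emp_id=905: ✓ → 109468
emp_id=906: ✗
emp_id=907: ✓ → 124783
emp_id=908: ✓ → 99219
emp_id=909: ✓ → 40492
emp_id=910: ✓ → 105473
emp_id=911: ✗
level_sum2 = 56452 + 122625 + 58672 + 135328 + 66428 + 109468 + 124783 + 99219 + 40492 + 105473 = 918940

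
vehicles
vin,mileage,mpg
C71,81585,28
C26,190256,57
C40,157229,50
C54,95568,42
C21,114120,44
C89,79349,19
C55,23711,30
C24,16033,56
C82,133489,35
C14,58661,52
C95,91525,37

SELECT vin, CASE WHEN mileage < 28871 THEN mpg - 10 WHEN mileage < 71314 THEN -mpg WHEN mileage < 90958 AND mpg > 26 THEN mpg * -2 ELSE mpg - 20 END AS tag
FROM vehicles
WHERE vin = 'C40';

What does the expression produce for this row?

30

vin = C40: mileage=157229, mpg=50.
mileage < 28871 → false
mileage < 71314 → false
mileage < 90958 AND mpg > 26 → false
No prior WHEN matched → ELSE → 30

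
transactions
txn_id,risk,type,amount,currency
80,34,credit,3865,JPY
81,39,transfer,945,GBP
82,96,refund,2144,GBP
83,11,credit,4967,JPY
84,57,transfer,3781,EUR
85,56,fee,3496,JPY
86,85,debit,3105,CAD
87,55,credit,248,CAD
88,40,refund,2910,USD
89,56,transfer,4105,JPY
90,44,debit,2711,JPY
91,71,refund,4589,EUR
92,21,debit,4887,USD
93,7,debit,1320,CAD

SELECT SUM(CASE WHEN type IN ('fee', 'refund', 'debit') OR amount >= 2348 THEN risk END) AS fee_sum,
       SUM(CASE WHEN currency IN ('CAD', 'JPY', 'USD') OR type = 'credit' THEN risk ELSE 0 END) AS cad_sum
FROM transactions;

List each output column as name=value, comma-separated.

[fee_sum: type IN ('fee', 'refund', 'debit') OR amount >= 2348]
txn_id=80: ✓ → 34
txn_id=81: ✗
txn_id=82: ✓ → 96
txn_id=83: ✓ → 11
txn_id=84: ✓ → 57
txn_id=85: ✓ → 56
txn_id=86: ✓ → 85
txn_id=87: ✗
txn_id=88: ✓ → 40
txn_id=89: ✓ → 56
txn_id=90: ✓ → 44
txn_id=91: ✓ → 71
txn_id=92: ✓ → 21
txn_id=93: ✓ → 7
fee_sum = 34 + 96 + 11 + 57 + 56 + 85 + 40 + 56 + 44 + 71 + 21 + 7 = 578
—
[cad_sum: currency IN ('CAD', 'JPY', 'USD') OR type = 'credit']
txn_id=80: ✓ → 34
txn_id=81: ✗
txn_id=82: ✗
txn_id=83: ✓ → 11
txn_id=84: ✗
txn_id=85: ✓ → 56
txn_id=86: ✓ → 85
txn_id=87: ✓ → 55
txn_id=88: ✓ → 40
txn_id=89: ✓ → 56
txn_id=90: ✓ → 44
txn_id=91: ✗
txn_id=92: ✓ → 21
txn_id=93: ✓ → 7
cad_sum = 34 + 11 + 56 + 85 + 55 + 40 + 56 + 44 + 21 + 7 = 409

fee_sum=578, cad_sum=409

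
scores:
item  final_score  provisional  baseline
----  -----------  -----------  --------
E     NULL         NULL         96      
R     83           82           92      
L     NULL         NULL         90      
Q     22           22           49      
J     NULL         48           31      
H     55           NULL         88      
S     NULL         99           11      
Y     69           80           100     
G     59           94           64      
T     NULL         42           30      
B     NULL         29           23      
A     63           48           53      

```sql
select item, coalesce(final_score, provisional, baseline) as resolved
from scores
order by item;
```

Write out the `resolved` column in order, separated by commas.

63, 29, 96, 59, 55, 48, 90, 22, 83, 99, 42, 69

item=A: final_score=63 → 63
item=B: final_score=NULL, provisional=29 → 29
item=E: final_score=NULL, provisional=NULL, baseline=96 → 96
item=G: final_score=59 → 59
item=H: final_score=55 → 55
item=J: final_score=NULL, provisional=48 → 48
item=L: final_score=NULL, provisional=NULL, baseline=90 → 90
item=Q: final_score=22 → 22
item=R: final_score=83 → 83
item=S: final_score=NULL, provisional=99 → 99
item=T: final_score=NULL, provisional=42 → 42
item=Y: final_score=69 → 69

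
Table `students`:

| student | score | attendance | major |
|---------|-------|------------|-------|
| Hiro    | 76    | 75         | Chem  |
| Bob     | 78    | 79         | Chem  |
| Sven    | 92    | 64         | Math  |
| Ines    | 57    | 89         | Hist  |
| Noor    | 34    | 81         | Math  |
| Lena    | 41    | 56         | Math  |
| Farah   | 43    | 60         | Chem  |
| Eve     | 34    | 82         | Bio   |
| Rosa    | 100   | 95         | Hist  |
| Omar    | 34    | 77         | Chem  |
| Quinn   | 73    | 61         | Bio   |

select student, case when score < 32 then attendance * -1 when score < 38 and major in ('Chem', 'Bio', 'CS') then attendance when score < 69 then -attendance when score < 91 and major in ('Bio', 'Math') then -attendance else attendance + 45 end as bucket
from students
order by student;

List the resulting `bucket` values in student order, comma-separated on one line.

124, 82, -60, 120, -89, -56, -81, 77, -61, 140, 109

student=Bob: ELSE → 124
student=Eve: score < 38 and major in ('Chem', 'Bio', 'CS') → 82
student=Farah: score < 69 → -60
student=Hiro: ELSE → 120
student=Ines: score < 69 → -89
student=Lena: score < 69 → -56
student=Noor: score < 69 → -81
student=Omar: score < 38 and major in ('Chem', 'Bio', 'CS') → 77
student=Quinn: score < 91 and major in ('Bio', 'Math') → -61
student=Rosa: ELSE → 140
student=Sven: ELSE → 109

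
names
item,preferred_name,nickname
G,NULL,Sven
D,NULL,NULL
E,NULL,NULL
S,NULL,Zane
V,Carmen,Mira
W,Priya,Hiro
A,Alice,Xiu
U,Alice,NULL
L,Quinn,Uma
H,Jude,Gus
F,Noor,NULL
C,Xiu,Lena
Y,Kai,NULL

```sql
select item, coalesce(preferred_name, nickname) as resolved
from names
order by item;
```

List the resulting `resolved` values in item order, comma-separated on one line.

Alice, Xiu, NULL, NULL, Noor, Sven, Jude, Quinn, Zane, Alice, Carmen, Priya, Kai

item=A: preferred_name=Alice → Alice
item=C: preferred_name=Xiu → Xiu
item=D: preferred_name=NULL, nickname=NULL (all NULL) → NULL
item=E: preferred_name=NULL, nickname=NULL (all NULL) → NULL
item=F: preferred_name=Noor → Noor
item=G: preferred_name=NULL, nickname=Sven → Sven
item=H: preferred_name=Jude → Jude
item=L: preferred_name=Quinn → Quinn
item=S: preferred_name=NULL, nickname=Zane → Zane
item=U: preferred_name=Alice → Alice
item=V: preferred_name=Carmen → Carmen
item=W: preferred_name=Priya → Priya
item=Y: preferred_name=Kai → Kai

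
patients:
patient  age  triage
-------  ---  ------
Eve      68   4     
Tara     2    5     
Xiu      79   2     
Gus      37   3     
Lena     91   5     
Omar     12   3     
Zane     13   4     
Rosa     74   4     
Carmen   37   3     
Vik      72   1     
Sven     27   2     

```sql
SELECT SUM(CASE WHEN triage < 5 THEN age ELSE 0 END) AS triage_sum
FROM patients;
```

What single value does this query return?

419

patient=Eve: ✓ → 68
patient=Tara: ✗
patient=Xiu: ✓ → 79
patient=Gus: ✓ → 37
patient=Lena: ✗
patient=Omar: ✓ → 12
patient=Zane: ✓ → 13
patient=Rosa: ✓ → 74
patient=Carmen: ✓ → 37
patient=Vik: ✓ → 72
patient=Sven: ✓ → 27
triage_sum = 68 + 79 + 37 + 12 + 13 + 74 + 37 + 72 + 27 = 419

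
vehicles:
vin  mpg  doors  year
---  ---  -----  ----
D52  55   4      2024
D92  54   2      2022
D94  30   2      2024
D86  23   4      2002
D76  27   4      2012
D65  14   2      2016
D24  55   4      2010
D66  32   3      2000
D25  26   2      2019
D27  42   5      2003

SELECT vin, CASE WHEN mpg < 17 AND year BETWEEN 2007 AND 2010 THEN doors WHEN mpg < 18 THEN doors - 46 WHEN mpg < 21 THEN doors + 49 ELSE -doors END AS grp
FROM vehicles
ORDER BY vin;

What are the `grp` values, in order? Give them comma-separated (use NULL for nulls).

vin=D24: ELSE → -4
vin=D25: ELSE → -2
vin=D27: ELSE → -5
vin=D52: ELSE → -4
vin=D65: mpg < 18 → -44
vin=D66: ELSE → -3
vin=D76: ELSE → -4
vin=D86: ELSE → -4
vin=D92: ELSE → -2
vin=D94: ELSE → -2

-4, -2, -5, -4, -44, -3, -4, -4, -2, -2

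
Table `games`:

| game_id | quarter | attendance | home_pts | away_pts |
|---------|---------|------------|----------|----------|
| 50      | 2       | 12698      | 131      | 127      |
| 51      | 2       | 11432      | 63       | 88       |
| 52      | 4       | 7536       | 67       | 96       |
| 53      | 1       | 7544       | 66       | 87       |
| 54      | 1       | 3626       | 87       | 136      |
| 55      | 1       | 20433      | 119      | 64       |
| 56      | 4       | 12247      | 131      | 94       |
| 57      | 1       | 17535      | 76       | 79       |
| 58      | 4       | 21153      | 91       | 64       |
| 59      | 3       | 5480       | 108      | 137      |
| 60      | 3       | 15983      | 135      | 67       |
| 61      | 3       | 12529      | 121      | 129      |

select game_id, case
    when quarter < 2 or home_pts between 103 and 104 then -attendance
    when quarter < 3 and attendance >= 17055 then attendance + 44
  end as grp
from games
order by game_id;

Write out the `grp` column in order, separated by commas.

game_id=50: (no match → NULL) → NULL
game_id=51: (no match → NULL) → NULL
game_id=52: (no match → NULL) → NULL
game_id=53: quarter < 2 or home_pts between 103 and 104 → -7544
game_id=54: quarter < 2 or home_pts between 103 and 104 → -3626
game_id=55: quarter < 2 or home_pts between 103 and 104 → -20433
game_id=56: (no match → NULL) → NULL
game_id=57: quarter < 2 or home_pts between 103 and 104 → -17535
game_id=58: (no match → NULL) → NULL
game_id=59: (no match → NULL) → NULL
game_id=60: (no match → NULL) → NULL
game_id=61: (no match → NULL) → NULL

NULL, NULL, NULL, -7544, -3626, -20433, NULL, -17535, NULL, NULL, NULL, NULL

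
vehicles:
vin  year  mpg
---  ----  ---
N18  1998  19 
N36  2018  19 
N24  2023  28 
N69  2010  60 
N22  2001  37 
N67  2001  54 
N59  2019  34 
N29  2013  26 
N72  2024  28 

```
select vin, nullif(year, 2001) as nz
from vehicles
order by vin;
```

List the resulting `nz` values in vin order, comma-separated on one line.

1998, NULL, 2023, 2013, 2018, 2019, NULL, 2010, 2024

vin=N18: year=1998 vs 2001: differ → 1998
vin=N22: year=2001 vs 2001: equal → NULL
vin=N24: year=2023 vs 2001: differ → 2023
vin=N29: year=2013 vs 2001: differ → 2013
vin=N36: year=2018 vs 2001: differ → 2018
vin=N59: year=2019 vs 2001: differ → 2019
vin=N67: year=2001 vs 2001: equal → NULL
vin=N69: year=2010 vs 2001: differ → 2010
vin=N72: year=2024 vs 2001: differ → 2024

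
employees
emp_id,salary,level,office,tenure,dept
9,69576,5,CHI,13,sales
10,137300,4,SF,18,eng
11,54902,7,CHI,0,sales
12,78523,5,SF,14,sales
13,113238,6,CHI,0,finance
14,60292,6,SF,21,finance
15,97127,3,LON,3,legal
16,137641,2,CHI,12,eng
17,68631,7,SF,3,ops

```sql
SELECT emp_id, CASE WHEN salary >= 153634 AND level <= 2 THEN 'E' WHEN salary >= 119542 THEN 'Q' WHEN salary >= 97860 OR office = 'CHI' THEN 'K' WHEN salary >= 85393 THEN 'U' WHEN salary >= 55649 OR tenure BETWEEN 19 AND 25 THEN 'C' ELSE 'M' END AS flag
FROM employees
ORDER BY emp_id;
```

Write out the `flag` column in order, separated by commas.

K, Q, K, C, K, C, U, Q, C

emp_id=9: salary >= 97860 OR office = 'CHI' → K
emp_id=10: salary >= 119542 → Q
emp_id=11: salary >= 97860 OR office = 'CHI' → K
emp_id=12: salary >= 55649 OR tenure BETWEEN 19 AND 25 → C
emp_id=13: salary >= 97860 OR office = 'CHI' → K
emp_id=14: salary >= 55649 OR tenure BETWEEN 19 AND 25 → C
emp_id=15: salary >= 85393 → U
emp_id=16: salary >= 119542 → Q
emp_id=17: salary >= 55649 OR tenure BETWEEN 19 AND 25 → C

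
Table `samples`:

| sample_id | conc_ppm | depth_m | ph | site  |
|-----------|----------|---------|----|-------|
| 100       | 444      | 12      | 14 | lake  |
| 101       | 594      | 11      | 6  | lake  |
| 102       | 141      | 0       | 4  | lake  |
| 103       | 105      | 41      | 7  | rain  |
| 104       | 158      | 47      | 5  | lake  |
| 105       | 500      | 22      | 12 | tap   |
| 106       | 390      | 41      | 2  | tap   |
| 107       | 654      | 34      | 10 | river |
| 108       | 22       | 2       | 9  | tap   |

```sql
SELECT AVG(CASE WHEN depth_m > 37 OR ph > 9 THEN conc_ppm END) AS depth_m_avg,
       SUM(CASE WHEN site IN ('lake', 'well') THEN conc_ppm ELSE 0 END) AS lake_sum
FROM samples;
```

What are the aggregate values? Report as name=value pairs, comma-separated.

depth_m_avg=375.1666666667, lake_sum=1337

[depth_m_avg: depth_m > 37 OR ph > 9]
sample_id=100: ✓ → 444
sample_id=101: ✗
sample_id=102: ✗
sample_id=103: ✓ → 105
sample_id=104: ✓ → 158
sample_id=105: ✓ → 500
sample_id=106: ✓ → 390
sample_id=107: ✓ → 654
sample_id=108: ✗
depth_m_avg = (444 + 105 + 158 + 500 + 390 + 654) / 6 = 375.1666666667
—
[lake_sum: site IN ('lake', 'well')]
sample_id=100: ✓ → 444
sample_id=101: ✓ → 594
sample_id=102: ✓ → 141
sample_id=103: ✗
sample_id=104: ✓ → 158
sample_id=105: ✗
sample_id=106: ✗
sample_id=107: ✗
sample_id=108: ✗
lake_sum = 444 + 594 + 141 + 158 = 1337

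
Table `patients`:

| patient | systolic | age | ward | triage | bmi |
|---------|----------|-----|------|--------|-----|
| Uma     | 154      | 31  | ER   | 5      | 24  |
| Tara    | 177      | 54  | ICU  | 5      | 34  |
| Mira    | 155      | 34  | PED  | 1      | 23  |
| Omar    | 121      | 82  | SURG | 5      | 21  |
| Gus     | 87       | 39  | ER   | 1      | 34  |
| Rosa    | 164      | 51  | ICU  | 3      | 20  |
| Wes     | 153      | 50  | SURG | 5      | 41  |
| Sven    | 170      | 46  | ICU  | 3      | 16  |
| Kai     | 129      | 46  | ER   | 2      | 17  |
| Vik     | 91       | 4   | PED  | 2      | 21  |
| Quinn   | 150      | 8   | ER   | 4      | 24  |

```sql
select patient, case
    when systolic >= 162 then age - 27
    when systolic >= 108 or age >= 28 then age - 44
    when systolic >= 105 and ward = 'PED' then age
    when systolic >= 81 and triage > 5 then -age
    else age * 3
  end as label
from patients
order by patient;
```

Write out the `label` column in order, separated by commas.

patient=Gus: systolic >= 108 or age >= 28 → -5
patient=Kai: systolic >= 108 or age >= 28 → 2
patient=Mira: systolic >= 108 or age >= 28 → -10
patient=Omar: systolic >= 108 or age >= 28 → 38
patient=Quinn: systolic >= 108 or age >= 28 → -36
patient=Rosa: systolic >= 162 → 24
patient=Sven: systolic >= 162 → 19
patient=Tara: systolic >= 162 → 27
patient=Uma: systolic >= 108 or age >= 28 → -13
patient=Vik: ELSE → 12
patient=Wes: systolic >= 108 or age >= 28 → 6

-5, 2, -10, 38, -36, 24, 19, 27, -13, 12, 6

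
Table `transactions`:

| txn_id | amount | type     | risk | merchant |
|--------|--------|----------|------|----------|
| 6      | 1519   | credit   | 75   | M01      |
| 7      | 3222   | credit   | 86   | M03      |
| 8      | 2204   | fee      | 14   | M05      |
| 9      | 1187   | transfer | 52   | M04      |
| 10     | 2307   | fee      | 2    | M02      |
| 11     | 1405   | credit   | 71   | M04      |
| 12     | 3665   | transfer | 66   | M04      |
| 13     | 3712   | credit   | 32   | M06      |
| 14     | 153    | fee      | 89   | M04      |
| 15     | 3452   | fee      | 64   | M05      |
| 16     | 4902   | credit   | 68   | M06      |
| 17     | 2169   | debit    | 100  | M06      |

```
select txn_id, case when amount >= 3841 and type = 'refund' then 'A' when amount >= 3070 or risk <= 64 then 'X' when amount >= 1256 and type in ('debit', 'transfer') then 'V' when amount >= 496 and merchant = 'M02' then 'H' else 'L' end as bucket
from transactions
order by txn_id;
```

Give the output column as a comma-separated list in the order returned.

txn_id=6: ELSE → L
txn_id=7: amount >= 3070 or risk <= 64 → X
txn_id=8: amount >= 3070 or risk <= 64 → X
txn_id=9: amount >= 3070 or risk <= 64 → X
txn_id=10: amount >= 3070 or risk <= 64 → X
txn_id=11: ELSE → L
txn_id=12: amount >= 3070 or risk <= 64 → X
txn_id=13: amount >= 3070 or risk <= 64 → X
txn_id=14: ELSE → L
txn_id=15: amount >= 3070 or risk <= 64 → X
txn_id=16: amount >= 3070 or risk <= 64 → X
txn_id=17: amount >= 1256 and type in ('debit', 'transfer') → V

L, X, X, X, X, L, X, X, L, X, X, V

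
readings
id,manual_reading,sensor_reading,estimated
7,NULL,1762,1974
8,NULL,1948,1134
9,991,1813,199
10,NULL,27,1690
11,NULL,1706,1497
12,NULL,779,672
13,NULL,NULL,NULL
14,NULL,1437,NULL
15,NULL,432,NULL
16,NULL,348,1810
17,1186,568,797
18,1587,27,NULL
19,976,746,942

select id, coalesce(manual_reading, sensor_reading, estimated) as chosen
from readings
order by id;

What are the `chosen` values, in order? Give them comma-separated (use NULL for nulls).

id=7: manual_reading=NULL, sensor_reading=1762 → 1762
id=8: manual_reading=NULL, sensor_reading=1948 → 1948
id=9: manual_reading=991 → 991
id=10: manual_reading=NULL, sensor_reading=27 → 27
id=11: manual_reading=NULL, sensor_reading=1706 → 1706
id=12: manual_reading=NULL, sensor_reading=779 → 779
id=13: manual_reading=NULL, sensor_reading=NULL, estimated=NULL (all NULL) → NULL
id=14: manual_reading=NULL, sensor_reading=1437 → 1437
id=15: manual_reading=NULL, sensor_reading=432 → 432
id=16: manual_reading=NULL, sensor_reading=348 → 348
id=17: manual_reading=1186 → 1186
id=18: manual_reading=1587 → 1587
id=19: manual_reading=976 → 976

1762, 1948, 991, 27, 1706, 779, NULL, 1437, 432, 348, 1186, 1587, 976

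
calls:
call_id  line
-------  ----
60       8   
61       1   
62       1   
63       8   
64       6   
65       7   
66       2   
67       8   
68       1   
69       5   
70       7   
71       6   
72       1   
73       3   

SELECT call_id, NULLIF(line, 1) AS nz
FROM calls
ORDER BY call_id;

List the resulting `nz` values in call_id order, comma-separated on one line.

8, NULL, NULL, 8, 6, 7, 2, 8, NULL, 5, 7, 6, NULL, 3

call_id=60: line=8 vs 1: differ → 8
call_id=61: line=1 vs 1: equal → NULL
call_id=62: line=1 vs 1: equal → NULL
call_id=63: line=8 vs 1: differ → 8
call_id=64: line=6 vs 1: differ → 6
call_id=65: line=7 vs 1: differ → 7
call_id=66: line=2 vs 1: differ → 2
call_id=67: line=8 vs 1: differ → 8
call_id=68: line=1 vs 1: equal → NULL
call_id=69: line=5 vs 1: differ → 5
call_id=70: line=7 vs 1: differ → 7
call_id=71: line=6 vs 1: differ → 6
call_id=72: line=1 vs 1: equal → NULL
call_id=73: line=3 vs 1: differ → 3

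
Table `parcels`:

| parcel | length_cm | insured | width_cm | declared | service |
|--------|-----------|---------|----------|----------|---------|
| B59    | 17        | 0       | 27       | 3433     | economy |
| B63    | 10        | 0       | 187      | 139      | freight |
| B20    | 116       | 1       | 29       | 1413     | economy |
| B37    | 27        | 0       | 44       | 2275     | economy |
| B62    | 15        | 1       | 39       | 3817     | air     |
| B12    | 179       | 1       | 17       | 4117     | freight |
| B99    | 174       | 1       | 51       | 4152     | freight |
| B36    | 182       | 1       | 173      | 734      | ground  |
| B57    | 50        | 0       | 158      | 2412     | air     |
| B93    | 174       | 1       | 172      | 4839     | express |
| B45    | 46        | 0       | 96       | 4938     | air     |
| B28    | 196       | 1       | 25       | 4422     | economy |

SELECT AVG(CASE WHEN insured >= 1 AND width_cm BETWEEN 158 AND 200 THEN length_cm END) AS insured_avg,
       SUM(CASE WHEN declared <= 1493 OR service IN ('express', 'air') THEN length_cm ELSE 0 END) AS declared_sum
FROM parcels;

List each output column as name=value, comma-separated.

[insured_avg: insured >= 1 AND width_cm BETWEEN 158 AND 200]
parcel=B59: ✗
parcel=B63: ✗
parcel=B20: ✗
parcel=B37: ✗
parcel=B62: ✗
parcel=B12: ✗
parcel=B99: ✗
parcel=B36: ✓ → 182
parcel=B57: ✗
parcel=B93: ✓ → 174
parcel=B45: ✗
parcel=B28: ✗
insured_avg = (182 + 174) / 2 = 178
—
[declared_sum: declared <= 1493 OR service IN ('express', 'air')]
parcel=B59: ✗
parcel=B63: ✓ → 10
parcel=B20: ✓ → 116
parcel=B37: ✗
parcel=B62: ✓ → 15
parcel=B12: ✗
parcel=B99: ✗
parcel=B36: ✓ → 182
parcel=B57: ✓ → 50
parcel=B93: ✓ → 174
parcel=B45: ✓ → 46
parcel=B28: ✗
declared_sum = 10 + 116 + 15 + 182 + 50 + 174 + 46 = 593

insured_avg=178, declared_sum=593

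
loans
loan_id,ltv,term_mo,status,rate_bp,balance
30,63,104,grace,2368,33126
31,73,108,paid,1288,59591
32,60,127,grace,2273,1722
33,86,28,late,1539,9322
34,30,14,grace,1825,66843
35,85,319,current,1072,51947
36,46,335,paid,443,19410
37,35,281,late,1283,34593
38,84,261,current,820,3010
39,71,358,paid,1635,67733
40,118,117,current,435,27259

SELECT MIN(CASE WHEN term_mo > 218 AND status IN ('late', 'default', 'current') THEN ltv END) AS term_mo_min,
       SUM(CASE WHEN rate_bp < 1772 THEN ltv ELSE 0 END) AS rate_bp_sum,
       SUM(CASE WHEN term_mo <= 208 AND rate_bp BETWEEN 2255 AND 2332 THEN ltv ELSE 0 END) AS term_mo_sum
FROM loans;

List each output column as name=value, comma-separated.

[term_mo_min: term_mo > 218 AND status IN ('late', 'default', 'current')]
loan_id=30: ✗
loan_id=31: ✗
loan_id=32: ✗
loan_id=33: ✗
loan_id=34: ✗
loan_id=35: ✓ → 85
loan_id=36: ✗
loan_id=37: ✓ → 35
loan_id=38: ✓ → 84
loan_id=39: ✗
loan_id=40: ✗
term_mo_min = MIN(85, 35, 84) = 35
—
[rate_bp_sum: rate_bp < 1772]
loan_id=30: ✗
loan_id=31: ✓ → 73
loan_id=32: ✗
loan_id=33: ✓ → 86
loan_id=34: ✗
loan_id=35: ✓ → 85
loan_id=36: ✓ → 46
loan_id=37: ✓ → 35
loan_id=38: ✓ → 84
loan_id=39: ✓ → 71
loan_id=40: ✓ → 118
rate_bp_sum = 73 + 86 + 85 + 46 + 35 + 84 + 71 + 118 = 598
—
[term_mo_sum: term_mo <= 208 AND rate_bp BETWEEN 2255 AND 2332]
loan_id=30: ✗
loan_id=31: ✗
loan_id=32: ✓ → 60
loan_id=33: ✗
loan_id=34: ✗
loan_id=35: ✗
loan_id=36: ✗
loan_id=37: ✗
loan_id=38: ✗
loan_id=39: ✗
loan_id=40: ✗
term_mo_sum = 60

term_mo_min=35, rate_bp_sum=598, term_mo_sum=60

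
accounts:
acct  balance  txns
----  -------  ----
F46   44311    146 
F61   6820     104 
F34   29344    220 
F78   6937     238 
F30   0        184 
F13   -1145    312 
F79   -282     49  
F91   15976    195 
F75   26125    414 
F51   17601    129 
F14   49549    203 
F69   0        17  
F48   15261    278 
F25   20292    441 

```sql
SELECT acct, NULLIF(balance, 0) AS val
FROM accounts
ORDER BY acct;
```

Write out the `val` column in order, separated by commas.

acct=F13: balance=-1145 vs 0: differ → -1145
acct=F14: balance=49549 vs 0: differ → 49549
acct=F25: balance=20292 vs 0: differ → 20292
acct=F30: balance=0 vs 0: equal → NULL
acct=F34: balance=29344 vs 0: differ → 29344
acct=F46: balance=44311 vs 0: differ → 44311
acct=F48: balance=15261 vs 0: differ → 15261
acct=F51: balance=17601 vs 0: differ → 17601
acct=F61: balance=6820 vs 0: differ → 6820
acct=F69: balance=0 vs 0: equal → NULL
acct=F75: balance=26125 vs 0: differ → 26125
acct=F78: balance=6937 vs 0: differ → 6937
acct=F79: balance=-282 vs 0: differ → -282
acct=F91: balance=15976 vs 0: differ → 15976

-1145, 49549, 20292, NULL, 29344, 44311, 15261, 17601, 6820, NULL, 26125, 6937, -282, 15976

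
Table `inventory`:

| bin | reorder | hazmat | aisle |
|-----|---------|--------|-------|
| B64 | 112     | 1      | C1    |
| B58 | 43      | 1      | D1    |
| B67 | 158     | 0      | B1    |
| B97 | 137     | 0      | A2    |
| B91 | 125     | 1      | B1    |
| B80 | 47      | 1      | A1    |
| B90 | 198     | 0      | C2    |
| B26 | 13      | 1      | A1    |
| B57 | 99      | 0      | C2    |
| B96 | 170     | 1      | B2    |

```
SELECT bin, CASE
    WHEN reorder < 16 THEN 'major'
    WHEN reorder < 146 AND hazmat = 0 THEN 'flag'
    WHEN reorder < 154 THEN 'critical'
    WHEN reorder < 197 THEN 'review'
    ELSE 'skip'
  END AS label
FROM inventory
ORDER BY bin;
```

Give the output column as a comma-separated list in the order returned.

bin=B26: reorder < 16 → major
bin=B57: reorder < 146 AND hazmat = 0 → flag
bin=B58: reorder < 154 → critical
bin=B64: reorder < 154 → critical
bin=B67: reorder < 197 → review
bin=B80: reorder < 154 → critical
bin=B90: ELSE → skip
bin=B91: reorder < 154 → critical
bin=B96: reorder < 197 → review
bin=B97: reorder < 146 AND hazmat = 0 → flag

major, flag, critical, critical, review, critical, skip, critical, review, flag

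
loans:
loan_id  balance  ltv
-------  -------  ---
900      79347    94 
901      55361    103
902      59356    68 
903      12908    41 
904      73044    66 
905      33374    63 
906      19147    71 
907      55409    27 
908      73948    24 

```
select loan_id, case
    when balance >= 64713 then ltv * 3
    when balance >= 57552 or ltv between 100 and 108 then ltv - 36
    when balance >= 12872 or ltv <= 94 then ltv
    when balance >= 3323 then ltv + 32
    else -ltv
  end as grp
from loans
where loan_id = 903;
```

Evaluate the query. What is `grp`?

loan_id = 903: balance=12908, ltv=41.
balance >= 64713 → false
balance >= 57552 or ltv between 100 and 108 → false
balance >= 12872 or ltv <= 94 → true → 41

41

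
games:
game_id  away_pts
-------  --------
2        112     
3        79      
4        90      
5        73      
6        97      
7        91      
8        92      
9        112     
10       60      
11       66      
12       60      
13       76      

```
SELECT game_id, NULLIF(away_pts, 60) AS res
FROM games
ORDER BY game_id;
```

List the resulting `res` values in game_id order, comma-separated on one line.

112, 79, 90, 73, 97, 91, 92, 112, NULL, 66, NULL, 76

game_id=2: away_pts=112 vs 60: differ → 112
game_id=3: away_pts=79 vs 60: differ → 79
game_id=4: away_pts=90 vs 60: differ → 90
game_id=5: away_pts=73 vs 60: differ → 73
game_id=6: away_pts=97 vs 60: differ → 97
game_id=7: away_pts=91 vs 60: differ → 91
game_id=8: away_pts=92 vs 60: differ → 92
game_id=9: away_pts=112 vs 60: differ → 112
game_id=10: away_pts=60 vs 60: equal → NULL
game_id=11: away_pts=66 vs 60: differ → 66
game_id=12: away_pts=60 vs 60: equal → NULL
game_id=13: away_pts=76 vs 60: differ → 76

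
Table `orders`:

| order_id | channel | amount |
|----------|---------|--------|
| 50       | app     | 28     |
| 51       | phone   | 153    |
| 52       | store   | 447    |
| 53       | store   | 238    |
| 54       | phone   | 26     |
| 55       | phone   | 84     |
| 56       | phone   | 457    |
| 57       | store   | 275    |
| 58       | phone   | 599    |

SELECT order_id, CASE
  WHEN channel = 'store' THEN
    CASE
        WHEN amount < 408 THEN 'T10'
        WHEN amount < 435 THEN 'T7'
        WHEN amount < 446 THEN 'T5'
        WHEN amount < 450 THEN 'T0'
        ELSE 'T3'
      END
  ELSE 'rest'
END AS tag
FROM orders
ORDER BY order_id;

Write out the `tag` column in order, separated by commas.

rest, rest, T0, T10, rest, rest, rest, T10, rest

order_id=50: channel='app' → outer ELSE → rest
order_id=51: channel='phone' → outer ELSE → rest
order_id=52: channel='store' → inner[amount < 450] → T0
order_id=53: channel='store' → inner[amount < 408] → T10
order_id=54: channel='phone' → outer ELSE → rest
order_id=55: channel='phone' → outer ELSE → rest
order_id=56: channel='phone' → outer ELSE → rest
order_id=57: channel='store' → inner[amount < 408] → T10
order_id=58: channel='phone' → outer ELSE → rest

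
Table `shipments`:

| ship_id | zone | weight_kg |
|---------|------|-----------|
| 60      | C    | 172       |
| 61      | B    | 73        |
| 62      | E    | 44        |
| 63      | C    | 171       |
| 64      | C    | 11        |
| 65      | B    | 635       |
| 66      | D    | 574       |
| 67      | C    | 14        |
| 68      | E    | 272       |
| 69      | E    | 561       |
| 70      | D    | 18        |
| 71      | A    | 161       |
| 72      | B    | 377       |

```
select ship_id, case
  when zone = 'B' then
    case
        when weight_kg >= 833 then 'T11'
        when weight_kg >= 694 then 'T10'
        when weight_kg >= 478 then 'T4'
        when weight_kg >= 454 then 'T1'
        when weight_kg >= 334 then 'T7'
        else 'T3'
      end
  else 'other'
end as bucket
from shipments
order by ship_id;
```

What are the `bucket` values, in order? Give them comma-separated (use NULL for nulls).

other, T3, other, other, other, T4, other, other, other, other, other, other, T7

ship_id=60: zone='C' → outer ELSE → other
ship_id=61: zone='B' → inner[ELSE] → T3
ship_id=62: zone='E' → outer ELSE → other
ship_id=63: zone='C' → outer ELSE → other
ship_id=64: zone='C' → outer ELSE → other
ship_id=65: zone='B' → inner[weight_kg >= 478] → T4
ship_id=66: zone='D' → outer ELSE → other
ship_id=67: zone='C' → outer ELSE → other
ship_id=68: zone='E' → outer ELSE → other
ship_id=69: zone='E' → outer ELSE → other
ship_id=70: zone='D' → outer ELSE → other
ship_id=71: zone='A' → outer ELSE → other
ship_id=72: zone='B' → inner[weight_kg >= 334] → T7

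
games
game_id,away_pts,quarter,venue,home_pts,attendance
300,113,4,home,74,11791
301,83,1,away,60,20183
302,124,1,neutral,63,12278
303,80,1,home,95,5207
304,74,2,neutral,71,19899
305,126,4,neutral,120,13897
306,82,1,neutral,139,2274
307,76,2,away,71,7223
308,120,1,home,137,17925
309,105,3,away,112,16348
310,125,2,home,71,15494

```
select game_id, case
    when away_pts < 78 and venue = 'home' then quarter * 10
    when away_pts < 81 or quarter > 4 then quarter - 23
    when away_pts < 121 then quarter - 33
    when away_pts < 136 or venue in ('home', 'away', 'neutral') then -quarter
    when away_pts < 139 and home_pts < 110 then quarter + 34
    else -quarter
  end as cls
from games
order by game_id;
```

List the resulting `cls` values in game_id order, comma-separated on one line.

-29, -32, -1, -22, -21, -4, -32, -21, -32, -30, -2

game_id=300: away_pts < 121 → -29
game_id=301: away_pts < 121 → -32
game_id=302: away_pts < 136 or venue in ('home', 'away', 'neutral') → -1
game_id=303: away_pts < 81 or quarter > 4 → -22
game_id=304: away_pts < 81 or quarter > 4 → -21
game_id=305: away_pts < 136 or venue in ('home', 'away', 'neutral') → -4
game_id=306: away_pts < 121 → -32
game_id=307: away_pts < 81 or quarter > 4 → -21
game_id=308: away_pts < 121 → -32
game_id=309: away_pts < 121 → -30
game_id=310: away_pts < 136 or venue in ('home', 'away', 'neutral') → -2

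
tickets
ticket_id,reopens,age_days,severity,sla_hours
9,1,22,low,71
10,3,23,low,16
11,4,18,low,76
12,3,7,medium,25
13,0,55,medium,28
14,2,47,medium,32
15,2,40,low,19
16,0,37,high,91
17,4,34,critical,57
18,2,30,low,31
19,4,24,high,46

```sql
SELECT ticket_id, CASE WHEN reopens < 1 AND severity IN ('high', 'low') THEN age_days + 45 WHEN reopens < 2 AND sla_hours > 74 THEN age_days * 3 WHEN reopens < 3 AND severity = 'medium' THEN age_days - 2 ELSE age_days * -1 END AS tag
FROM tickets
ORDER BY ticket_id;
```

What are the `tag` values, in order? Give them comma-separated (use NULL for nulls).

ticket_id=9: ELSE → -22
ticket_id=10: ELSE → -23
ticket_id=11: ELSE → -18
ticket_id=12: ELSE → -7
ticket_id=13: reopens < 3 AND severity = 'medium' → 53
ticket_id=14: reopens < 3 AND severity = 'medium' → 45
ticket_id=15: ELSE → -40
ticket_id=16: reopens < 1 AND severity IN ('high', 'low') → 82
ticket_id=17: ELSE → -34
ticket_id=18: ELSE → -30
ticket_id=19: ELSE → -24

-22, -23, -18, -7, 53, 45, -40, 82, -34, -30, -24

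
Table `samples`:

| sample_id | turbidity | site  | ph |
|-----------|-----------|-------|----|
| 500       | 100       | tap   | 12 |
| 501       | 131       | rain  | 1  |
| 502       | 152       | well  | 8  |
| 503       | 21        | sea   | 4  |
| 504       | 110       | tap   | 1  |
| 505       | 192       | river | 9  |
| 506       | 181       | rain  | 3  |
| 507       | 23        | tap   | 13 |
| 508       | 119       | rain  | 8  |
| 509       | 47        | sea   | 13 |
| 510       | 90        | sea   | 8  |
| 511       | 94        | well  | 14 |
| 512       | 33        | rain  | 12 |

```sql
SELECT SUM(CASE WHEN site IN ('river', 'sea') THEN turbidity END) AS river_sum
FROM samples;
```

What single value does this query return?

350

sample_id=500: ✗
sample_id=501: ✗
sample_id=502: ✗
sample_id=503: ✓ → 21
sample_id=504: ✗
sample_id=505: ✓ → 192
sample_id=506: ✗
sample_id=507: ✗
sample_id=508: ✗
sample_id=509: ✓ → 47
sample_id=510: ✓ → 90
sample_id=511: ✗
sample_id=512: ✗
river_sum = 21 + 192 + 47 + 90 = 350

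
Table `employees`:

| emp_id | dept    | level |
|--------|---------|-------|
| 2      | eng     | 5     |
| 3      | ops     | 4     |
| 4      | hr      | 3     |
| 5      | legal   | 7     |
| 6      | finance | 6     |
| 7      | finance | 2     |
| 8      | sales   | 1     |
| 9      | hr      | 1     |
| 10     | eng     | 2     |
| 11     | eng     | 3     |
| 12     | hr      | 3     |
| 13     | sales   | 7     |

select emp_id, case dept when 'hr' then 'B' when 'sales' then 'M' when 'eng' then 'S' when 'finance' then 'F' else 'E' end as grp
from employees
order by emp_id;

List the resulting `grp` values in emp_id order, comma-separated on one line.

S, E, B, E, F, F, M, B, S, S, B, M

emp_id=2: dept='eng' → S
emp_id=3: ELSE → E
emp_id=4: dept='hr' → B
emp_id=5: ELSE → E
emp_id=6: dept='finance' → F
emp_id=7: dept='finance' → F
emp_id=8: dept='sales' → M
emp_id=9: dept='hr' → B
emp_id=10: dept='eng' → S
emp_id=11: dept='eng' → S
emp_id=12: dept='hr' → B
emp_id=13: dept='sales' → M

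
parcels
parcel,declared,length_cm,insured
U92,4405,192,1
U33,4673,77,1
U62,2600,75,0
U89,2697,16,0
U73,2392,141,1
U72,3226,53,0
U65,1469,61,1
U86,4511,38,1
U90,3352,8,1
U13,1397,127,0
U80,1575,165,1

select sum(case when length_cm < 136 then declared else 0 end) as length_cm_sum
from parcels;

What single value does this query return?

23925

parcel=U92: ✗
parcel=U33: ✓ → 4673
parcel=U62: ✓ → 2600
parcel=U89: ✓ → 2697
parcel=U73: ✗
parcel=U72: ✓ → 3226
parcel=U65: ✓ → 1469
parcel=U86: ✓ → 4511
parcel=U90: ✓ → 3352
parcel=U13: ✓ → 1397
parcel=U80: ✗
length_cm_sum = 4673 + 2600 + 2697 + 3226 + 1469 + 4511 + 3352 + 1397 = 23925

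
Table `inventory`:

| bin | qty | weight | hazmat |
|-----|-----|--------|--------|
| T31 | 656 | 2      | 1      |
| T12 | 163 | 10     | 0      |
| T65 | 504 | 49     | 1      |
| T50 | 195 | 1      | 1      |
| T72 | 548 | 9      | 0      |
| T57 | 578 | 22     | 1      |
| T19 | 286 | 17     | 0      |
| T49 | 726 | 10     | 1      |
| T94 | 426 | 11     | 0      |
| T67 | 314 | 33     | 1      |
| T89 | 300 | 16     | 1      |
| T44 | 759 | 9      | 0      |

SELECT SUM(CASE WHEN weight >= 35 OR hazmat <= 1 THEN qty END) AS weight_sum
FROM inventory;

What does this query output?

5455

bin=T31: ✓ → 656
bin=T12: ✓ → 163
bin=T65: ✓ → 504
bin=T50: ✓ → 195
bin=T72: ✓ → 548
bin=T57: ✓ → 578
bin=T19: ✓ → 286
bin=T49: ✓ → 726
bin=T94: ✓ → 426
bin=T67: ✓ → 314
bin=T89: ✓ → 300
bin=T44: ✓ → 759
weight_sum = 656 + 163 + 504 + 195 + 548 + 578 + 286 + 726 + 426 + 314 + 300 + 759 = 5455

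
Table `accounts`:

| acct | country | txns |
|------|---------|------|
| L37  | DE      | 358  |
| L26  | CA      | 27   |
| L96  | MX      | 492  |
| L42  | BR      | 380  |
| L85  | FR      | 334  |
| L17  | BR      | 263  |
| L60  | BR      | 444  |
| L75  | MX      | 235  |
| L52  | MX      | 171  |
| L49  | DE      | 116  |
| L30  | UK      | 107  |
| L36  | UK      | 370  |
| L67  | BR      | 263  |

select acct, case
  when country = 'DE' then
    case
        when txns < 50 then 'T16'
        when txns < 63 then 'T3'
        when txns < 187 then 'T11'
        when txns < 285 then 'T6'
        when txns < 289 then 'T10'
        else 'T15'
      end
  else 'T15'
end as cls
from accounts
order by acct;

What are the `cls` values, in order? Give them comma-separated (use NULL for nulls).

acct=L17: country='BR' → outer ELSE → T15
acct=L26: country='CA' → outer ELSE → T15
acct=L30: country='UK' → outer ELSE → T15
acct=L36: country='UK' → outer ELSE → T15
acct=L37: country='DE' → inner[ELSE] → T15
acct=L42: country='BR' → outer ELSE → T15
acct=L49: country='DE' → inner[txns < 187] → T11
acct=L52: country='MX' → outer ELSE → T15
acct=L60: country='BR' → outer ELSE → T15
acct=L67: country='BR' → outer ELSE → T15
acct=L75: country='MX' → outer ELSE → T15
acct=L85: country='FR' → outer ELSE → T15
acct=L96: country='MX' → outer ELSE → T15

T15, T15, T15, T15, T15, T15, T11, T15, T15, T15, T15, T15, T15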